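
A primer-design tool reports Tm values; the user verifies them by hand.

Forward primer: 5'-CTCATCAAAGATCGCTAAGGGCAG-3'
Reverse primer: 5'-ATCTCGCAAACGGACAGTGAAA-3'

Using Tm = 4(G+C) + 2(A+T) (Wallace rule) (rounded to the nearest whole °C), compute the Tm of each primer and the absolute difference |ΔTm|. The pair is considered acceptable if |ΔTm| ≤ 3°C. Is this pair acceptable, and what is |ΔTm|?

Forward: A=8 T=4 G=6 C=6 → Tm = 2·12 + 4·12 = 72°C.
Reverse: A=9 T=3 G=5 C=5 → Tm = 2·12 + 4·10 = 64°C.
|ΔTm| = |72 − 64| = 8°C, > 3°C.

|ΔTm| = 8°C; the pair is not acceptable.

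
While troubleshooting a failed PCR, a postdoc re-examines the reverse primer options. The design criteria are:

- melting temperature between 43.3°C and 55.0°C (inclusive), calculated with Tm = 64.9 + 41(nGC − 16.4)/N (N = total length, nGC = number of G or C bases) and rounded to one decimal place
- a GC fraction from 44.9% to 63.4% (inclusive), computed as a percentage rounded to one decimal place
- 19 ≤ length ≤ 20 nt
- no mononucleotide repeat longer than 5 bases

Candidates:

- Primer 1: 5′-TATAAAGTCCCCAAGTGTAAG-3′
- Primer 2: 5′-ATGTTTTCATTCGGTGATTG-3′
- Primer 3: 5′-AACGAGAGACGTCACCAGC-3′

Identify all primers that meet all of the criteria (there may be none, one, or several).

Primer 3 only.

Primer 1 (21 nt, A=8 T=5 G=4 C=4): Tm = 64.9 + 41·(8 − 16.4)/21 = 48.5°C ✓; GC 8/21 = 38.1%, outside 44.9–63.4% ✗; length 21, outside 19–20 ✗; longest run = 4 ✓ — fails.
Primer 2 (20 nt, A=3 T=10 G=5 C=2): Tm = 64.9 + 41·(7 − 16.4)/20 = 45.6°C ✓; GC 7/20 = 35.0%, outside 44.9–63.4% ✗; length 20 ✓; longest run = 4 ✓ — fails.
Primer 3 (19 nt, A=7 T=1 G=5 C=6): Tm = 64.9 + 41·(11 − 16.4)/19 = 53.2°C ✓; GC 11/19 = 57.9% ✓; length 19 ✓; longest run = 2 ✓ — passes.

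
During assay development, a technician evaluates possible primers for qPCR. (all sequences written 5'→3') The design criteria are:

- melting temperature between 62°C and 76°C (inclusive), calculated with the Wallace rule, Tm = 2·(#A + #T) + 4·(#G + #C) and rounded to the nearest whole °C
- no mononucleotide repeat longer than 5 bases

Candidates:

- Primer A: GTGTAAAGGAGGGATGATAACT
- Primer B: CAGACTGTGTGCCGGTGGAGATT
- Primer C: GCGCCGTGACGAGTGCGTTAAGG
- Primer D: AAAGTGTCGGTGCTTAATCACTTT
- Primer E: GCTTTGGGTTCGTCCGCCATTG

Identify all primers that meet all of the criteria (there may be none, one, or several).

Primer A, Primer B, Primer C, Primer D and Primer E.

Primer A (22 nt, A=8 T=5 G=8 C=1): Tm = 2·13 + 4·9 = 62°C ✓; longest run = 3 ✓ — passes.
Primer B (23 nt, A=4 T=6 G=9 C=4): Tm = 2·10 + 4·13 = 72°C ✓; longest run = 2 ✓ — passes.
Primer C (23 nt, A=4 T=4 G=10 C=5): Tm = 2·8 + 4·15 = 76°C ✓; longest run = 2 ✓ — passes.
Primer D (24 nt, A=6 T=9 G=5 C=4): Tm = 2·15 + 4·9 = 66°C ✓; longest run = 3 ✓ — passes.
Primer E (22 nt, A=1 T=8 G=7 C=6): Tm = 2·9 + 4·13 = 70°C ✓; longest run = 3 ✓ — passes.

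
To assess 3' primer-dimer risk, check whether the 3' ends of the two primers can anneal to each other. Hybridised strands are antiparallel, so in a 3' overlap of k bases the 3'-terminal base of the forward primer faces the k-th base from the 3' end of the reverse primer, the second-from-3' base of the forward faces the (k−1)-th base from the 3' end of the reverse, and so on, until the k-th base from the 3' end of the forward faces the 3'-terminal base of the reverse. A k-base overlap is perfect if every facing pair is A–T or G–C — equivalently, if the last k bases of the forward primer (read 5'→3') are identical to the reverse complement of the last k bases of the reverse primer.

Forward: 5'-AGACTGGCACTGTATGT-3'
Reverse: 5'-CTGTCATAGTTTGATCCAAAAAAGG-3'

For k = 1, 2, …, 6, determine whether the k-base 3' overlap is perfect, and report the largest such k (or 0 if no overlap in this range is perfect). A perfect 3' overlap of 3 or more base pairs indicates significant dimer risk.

Longest perfect overlap: 0 complementary base pairs; below the dimer-risk threshold (threshold 3).

Last 6 bases (5'→3') — forward …GTATGT, reverse …AAAAGG.
Reverse complement of the reverse primer's last 6 bases: CCTTTT; its first k bases are the reverse complement of the reverse primer's last k bases, so a perfect k-base overlap needs the forward primer's last k bases to equal them.
Comparing (forward last k vs required): k=1: T vs C ✗; k=2: GT vs CC ✗; k=3: TGT vs CCT ✗; k=4: ATGT vs CCTT ✗; k=5: TATGT vs CCTTT ✗; k=6: GTATGT vs CCTTTT ✗.
No overlap length from 1 to 6 is perfect, so the longest perfect 3' overlap is 0.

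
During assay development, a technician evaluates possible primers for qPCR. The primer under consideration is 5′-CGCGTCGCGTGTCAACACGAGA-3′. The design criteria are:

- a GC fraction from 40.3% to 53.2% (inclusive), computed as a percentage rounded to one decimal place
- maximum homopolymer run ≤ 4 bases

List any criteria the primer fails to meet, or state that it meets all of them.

Fails: GC content.

Base counts: A=5, T=3, G=7, C=7 (length 22).
GC content: GC 14/22 = 63.6%, outside 40.3–53.2% ✗
homopolymer run: longest run = 2 ✓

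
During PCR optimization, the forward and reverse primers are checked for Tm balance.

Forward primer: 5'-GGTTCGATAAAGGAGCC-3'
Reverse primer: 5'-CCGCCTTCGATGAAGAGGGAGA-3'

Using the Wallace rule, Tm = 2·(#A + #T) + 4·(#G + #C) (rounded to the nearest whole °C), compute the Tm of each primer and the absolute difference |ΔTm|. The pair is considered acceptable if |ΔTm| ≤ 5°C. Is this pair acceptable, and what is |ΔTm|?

|ΔTm| = 18°C; the pair is not acceptable.

Forward: A=5 T=3 G=6 C=3 → Tm = 2·8 + 4·9 = 52°C.
Reverse: A=6 T=3 G=8 C=5 → Tm = 2·9 + 4·13 = 70°C.
|ΔTm| = |52 − 70| = 18°C, > 5°C.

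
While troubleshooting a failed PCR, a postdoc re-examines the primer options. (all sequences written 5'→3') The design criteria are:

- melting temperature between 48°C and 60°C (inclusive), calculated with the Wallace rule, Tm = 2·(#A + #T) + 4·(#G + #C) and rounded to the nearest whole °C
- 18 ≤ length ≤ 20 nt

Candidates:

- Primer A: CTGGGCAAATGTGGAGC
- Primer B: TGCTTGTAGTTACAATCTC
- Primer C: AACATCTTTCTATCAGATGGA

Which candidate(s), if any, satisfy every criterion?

Primer A (17 nt, A=4 T=3 G=7 C=3): Tm = 2·7 + 4·10 = 54°C ✓; length 17, outside 18–20 ✗ — fails.
Primer B (19 nt, A=4 T=8 G=3 C=4): Tm = 2·12 + 4·7 = 52°C ✓; length 19 ✓ — passes.
Primer C (21 nt, A=7 T=7 G=3 C=4): Tm = 2·14 + 4·7 = 56°C ✓; length 21, outside 18–20 ✗ — fails.

Primer B only.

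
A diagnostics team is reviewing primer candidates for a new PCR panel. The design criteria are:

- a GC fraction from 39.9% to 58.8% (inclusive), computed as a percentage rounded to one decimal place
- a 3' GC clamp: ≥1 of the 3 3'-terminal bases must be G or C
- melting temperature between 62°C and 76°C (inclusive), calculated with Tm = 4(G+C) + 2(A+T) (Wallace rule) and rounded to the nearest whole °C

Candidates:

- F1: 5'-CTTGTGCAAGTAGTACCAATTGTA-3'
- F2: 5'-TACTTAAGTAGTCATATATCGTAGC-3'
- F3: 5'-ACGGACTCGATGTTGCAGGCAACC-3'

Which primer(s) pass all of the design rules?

F3 only.

F1 (24 nt, A=7 T=8 G=5 C=4): GC 9/24 = 37.5%, outside 39.9–58.8% ✗; 3' end GTA has 1 G/C ✓; Tm = 2·15 + 4·9 = 66°C ✓ — fails.
F2 (25 nt, A=8 T=9 G=4 C=4): GC 8/25 = 32.0%, outside 39.9–58.8% ✗; 3' end AGC has 2 G/C ✓; Tm = 2·17 + 4·8 = 66°C ✓ — fails.
F3 (24 nt, A=6 T=4 G=7 C=7): GC 14/24 = 58.3% ✓; 3' end ACC has 2 G/C ✓; Tm = 2·10 + 4·14 = 76°C ✓ — passes.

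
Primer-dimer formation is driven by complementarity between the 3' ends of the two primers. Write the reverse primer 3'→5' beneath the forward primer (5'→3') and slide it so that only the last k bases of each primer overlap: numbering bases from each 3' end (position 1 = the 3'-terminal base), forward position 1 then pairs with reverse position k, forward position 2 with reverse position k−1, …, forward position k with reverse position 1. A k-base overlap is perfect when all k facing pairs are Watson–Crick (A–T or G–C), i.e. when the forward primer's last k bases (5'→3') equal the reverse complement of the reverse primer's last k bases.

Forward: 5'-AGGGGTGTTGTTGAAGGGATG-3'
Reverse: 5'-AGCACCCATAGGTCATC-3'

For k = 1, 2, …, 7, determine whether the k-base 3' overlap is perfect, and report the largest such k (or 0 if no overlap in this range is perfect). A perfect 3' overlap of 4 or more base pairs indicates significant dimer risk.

Last 7 bases (5'→3') — forward …AGGGATG, reverse …GGTCATC.
Reverse complement of the reverse primer's last 7 bases: GATGACC; its first k bases are the reverse complement of the reverse primer's last k bases, so a perfect k-base overlap needs the forward primer's last k bases to equal them.
Comparing (forward last k vs required): k=1: G vs G ✓; k=2: TG vs GA ✗; k=3: ATG vs GAT ✗; k=4: GATG vs GATG ✓; k=5: GGATG vs GATGA ✗; k=6: GGGATG vs GATGAC ✗; k=7: AGGGATG vs GATGACC ✗.
Perfect overlaps at k = 1, 4; the largest is 4.

Longest perfect overlap: 4 complementary base pairs; significant dimer risk (threshold 4).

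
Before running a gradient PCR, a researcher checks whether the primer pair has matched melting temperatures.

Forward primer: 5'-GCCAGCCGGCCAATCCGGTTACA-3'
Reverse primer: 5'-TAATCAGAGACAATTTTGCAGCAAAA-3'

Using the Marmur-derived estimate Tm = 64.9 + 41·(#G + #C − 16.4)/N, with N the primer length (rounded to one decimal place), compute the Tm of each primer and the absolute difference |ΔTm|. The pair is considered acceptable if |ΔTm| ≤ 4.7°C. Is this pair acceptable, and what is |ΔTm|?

|ΔTm| = 10.7°C; the pair is not acceptable.

Forward: G+C = 15, N = 23 → Tm = 64.9 + 41·(15 − 16.4)/23 = 62.4°C.
Reverse: G+C = 8, N = 26 → Tm = 64.9 + 41·(8 − 16.4)/26 = 51.7°C.
|ΔTm| = |62.4 − 51.7| = 10.7°C, > 4.7°C.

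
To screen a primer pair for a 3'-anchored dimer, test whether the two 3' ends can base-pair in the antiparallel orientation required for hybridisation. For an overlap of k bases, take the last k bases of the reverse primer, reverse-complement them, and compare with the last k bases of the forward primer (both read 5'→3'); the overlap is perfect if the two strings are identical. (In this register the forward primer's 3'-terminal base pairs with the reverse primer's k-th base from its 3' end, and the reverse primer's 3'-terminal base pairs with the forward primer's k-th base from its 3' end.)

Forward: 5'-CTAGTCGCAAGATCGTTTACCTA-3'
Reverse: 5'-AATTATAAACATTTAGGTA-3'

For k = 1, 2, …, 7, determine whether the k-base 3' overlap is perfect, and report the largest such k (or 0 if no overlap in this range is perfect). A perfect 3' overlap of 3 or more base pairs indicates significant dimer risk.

Last 7 bases (5'→3') — forward …TTACCTA, reverse …TTAGGTA.
Reverse complement of the reverse primer's last 7 bases: TACCTAA; its first k bases are the reverse complement of the reverse primer's last k bases, so a perfect k-base overlap needs the forward primer's last k bases to equal them.
Comparing (forward last k vs required): k=1: A vs T ✗; k=2: TA vs TA ✓; k=3: CTA vs TAC ✗; k=4: CCTA vs TACC ✗; k=5: ACCTA vs TACCT ✗; k=6: TACCTA vs TACCTA ✓; k=7: TTACCTA vs TACCTAA ✗.
Perfect overlaps at k = 2, 6; the largest is 6.

Longest perfect overlap: 6 complementary base pairs; significant dimer risk (threshold 3).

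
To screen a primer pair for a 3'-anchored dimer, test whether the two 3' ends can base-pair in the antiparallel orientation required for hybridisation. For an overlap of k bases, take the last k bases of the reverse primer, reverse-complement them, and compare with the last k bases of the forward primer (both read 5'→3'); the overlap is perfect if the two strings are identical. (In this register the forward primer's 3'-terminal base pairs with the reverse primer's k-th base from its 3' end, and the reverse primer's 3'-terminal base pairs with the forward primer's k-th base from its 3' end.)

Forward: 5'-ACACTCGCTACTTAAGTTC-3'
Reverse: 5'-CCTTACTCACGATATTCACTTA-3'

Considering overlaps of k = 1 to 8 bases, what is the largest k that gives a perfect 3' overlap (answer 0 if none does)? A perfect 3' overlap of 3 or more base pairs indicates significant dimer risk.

Last 8 bases (5'→3') — forward …TTAAGTTC, reverse …TTCACTTA.
Reverse complement of the reverse primer's last 8 bases: TAAGTGAA; its first k bases are the reverse complement of the reverse primer's last k bases, so a perfect k-base overlap needs the forward primer's last k bases to equal them.
Comparing (forward last k vs required): k=1: C vs T ✗; k=2: TC vs TA ✗; k=3: TTC vs TAA ✗; k=4: GTTC vs TAAG ✗; k=5: AGTTC vs TAAGT ✗; k=6: AAGTTC vs TAAGTG ✗; k=7: TAAGTTC vs TAAGTGA ✗; k=8: TTAAGTTC vs TAAGTGAA ✗.
No overlap length from 1 to 8 is perfect, so the longest perfect 3' overlap is 0.

Longest perfect overlap: 0 complementary base pairs; below the dimer-risk threshold (threshold 3).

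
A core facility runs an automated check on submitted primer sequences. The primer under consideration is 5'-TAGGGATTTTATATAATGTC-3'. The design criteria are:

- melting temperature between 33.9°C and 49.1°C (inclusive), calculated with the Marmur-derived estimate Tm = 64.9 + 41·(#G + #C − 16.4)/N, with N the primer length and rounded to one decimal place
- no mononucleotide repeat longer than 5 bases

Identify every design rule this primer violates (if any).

Meets all criteria.

Base counts: A=6, T=9, G=4, C=1 (length 20).
Tm: Tm = 64.9 + 41·(5 − 16.4)/20 = 41.5°C ✓
homopolymer run: longest run = 4 ✓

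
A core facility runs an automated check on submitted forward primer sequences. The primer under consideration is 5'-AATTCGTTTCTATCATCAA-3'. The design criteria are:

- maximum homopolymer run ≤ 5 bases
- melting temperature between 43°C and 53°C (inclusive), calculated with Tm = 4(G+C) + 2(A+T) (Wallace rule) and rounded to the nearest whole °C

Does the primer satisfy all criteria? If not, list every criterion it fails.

Base counts: A=6, T=8, G=1, C=4 (length 19).
homopolymer run: longest run = 3 ✓
Tm: Tm = 2·14 + 4·5 = 48°C ✓

Meets all criteria.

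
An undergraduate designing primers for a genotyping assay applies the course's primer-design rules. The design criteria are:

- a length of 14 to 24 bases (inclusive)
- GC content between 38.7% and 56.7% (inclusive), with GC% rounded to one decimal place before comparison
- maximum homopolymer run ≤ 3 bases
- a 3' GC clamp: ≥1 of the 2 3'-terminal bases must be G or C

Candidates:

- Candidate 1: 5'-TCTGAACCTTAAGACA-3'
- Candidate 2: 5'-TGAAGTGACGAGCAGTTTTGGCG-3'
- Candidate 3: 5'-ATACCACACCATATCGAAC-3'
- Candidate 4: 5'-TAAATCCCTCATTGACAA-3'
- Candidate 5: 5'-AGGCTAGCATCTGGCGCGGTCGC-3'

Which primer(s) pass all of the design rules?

Candidate 3 only.

Candidate 1 (16 nt, A=6 T=4 G=2 C=4): length 16 ✓; GC 6/16 = 37.5%, outside 38.7–56.7% ✗; longest run = 2 ✓; 3' end CA has 1 G/C ✓ — fails.
Candidate 2 (23 nt, A=5 T=6 G=9 C=3): length 23 ✓; GC 12/23 = 52.2% ✓; longest run = 4, exceeds 3 ✗; 3' end CG has 2 G/C ✓ — fails.
Candidate 3 (19 nt, A=8 T=3 G=1 C=7): length 19 ✓; GC 8/19 = 42.1% ✓; longest run = 2 ✓; 3' end AC has 1 G/C ✓ — passes.
Candidate 4 (18 nt, A=7 T=5 G=1 C=5): length 18 ✓; GC 6/18 = 33.3%, outside 38.7–56.7% ✗; longest run = 3 ✓; 3' end AA has 0 G/C, need ≥1 ✗ — fails.
Candidate 5 (23 nt, A=3 T=4 G=9 C=7): length 23 ✓; GC 16/23 = 69.6%, outside 38.7–56.7% ✗; longest run = 2 ✓; 3' end GC has 2 G/C ✓ — fails.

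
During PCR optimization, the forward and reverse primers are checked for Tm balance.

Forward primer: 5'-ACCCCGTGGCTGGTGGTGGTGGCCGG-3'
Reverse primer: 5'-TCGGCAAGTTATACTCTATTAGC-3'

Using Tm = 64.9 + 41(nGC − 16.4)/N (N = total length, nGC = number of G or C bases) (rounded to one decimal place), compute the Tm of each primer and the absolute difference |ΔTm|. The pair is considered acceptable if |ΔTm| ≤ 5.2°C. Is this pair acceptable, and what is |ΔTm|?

|ΔTm| = 18.9°C; the pair is not acceptable.

Forward: G+C = 20, N = 26 → Tm = 64.9 + 41·(20 − 16.4)/26 = 70.6°C.
Reverse: G+C = 9, N = 23 → Tm = 64.9 + 41·(9 − 16.4)/23 = 51.7°C.
|ΔTm| = |70.6 − 51.7| = 18.9°C, > 5.2°C.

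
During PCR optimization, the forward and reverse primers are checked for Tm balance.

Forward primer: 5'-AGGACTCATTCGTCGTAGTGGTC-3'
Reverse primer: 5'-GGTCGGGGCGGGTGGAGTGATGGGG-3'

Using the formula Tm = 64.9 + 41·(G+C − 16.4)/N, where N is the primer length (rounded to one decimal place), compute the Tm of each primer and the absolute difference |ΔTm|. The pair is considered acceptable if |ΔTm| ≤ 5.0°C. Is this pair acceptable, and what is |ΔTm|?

Forward: G+C = 12, N = 23 → Tm = 64.9 + 41·(12 − 16.4)/23 = 57.1°C.
Reverse: G+C = 19, N = 25 → Tm = 64.9 + 41·(19 − 16.4)/25 = 69.2°C.
|ΔTm| = |57.1 − 69.2| = 12.1°C, > 5.0°C.

|ΔTm| = 12.1°C; the pair is not acceptable.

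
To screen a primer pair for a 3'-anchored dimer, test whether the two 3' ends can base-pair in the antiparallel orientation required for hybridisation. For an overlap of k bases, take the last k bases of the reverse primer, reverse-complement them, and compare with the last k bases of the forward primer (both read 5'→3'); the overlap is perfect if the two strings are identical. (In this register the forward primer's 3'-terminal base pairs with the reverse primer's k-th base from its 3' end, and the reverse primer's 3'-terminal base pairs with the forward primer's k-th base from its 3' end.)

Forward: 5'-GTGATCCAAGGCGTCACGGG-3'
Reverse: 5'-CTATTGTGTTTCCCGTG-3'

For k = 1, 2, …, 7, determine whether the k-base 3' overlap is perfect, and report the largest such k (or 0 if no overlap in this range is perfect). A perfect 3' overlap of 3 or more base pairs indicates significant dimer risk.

Longest perfect overlap: 6 complementary base pairs; significant dimer risk (threshold 3).

Last 7 bases (5'→3') — forward …TCACGGG, reverse …TCCCGTG.
Reverse complement of the reverse primer's last 7 bases: CACGGGA; its first k bases are the reverse complement of the reverse primer's last k bases, so a perfect k-base overlap needs the forward primer's last k bases to equal them.
Comparing (forward last k vs required): k=1: G vs C ✗; k=2: GG vs CA ✗; k=3: GGG vs CAC ✗; k=4: CGGG vs CACG ✗; k=5: ACGGG vs CACGG ✗; k=6: CACGGG vs CACGGG ✓; k=7: TCACGGG vs CACGGGA ✗.
Only k = 6 is perfect, so the longest perfect 3' overlap is 6.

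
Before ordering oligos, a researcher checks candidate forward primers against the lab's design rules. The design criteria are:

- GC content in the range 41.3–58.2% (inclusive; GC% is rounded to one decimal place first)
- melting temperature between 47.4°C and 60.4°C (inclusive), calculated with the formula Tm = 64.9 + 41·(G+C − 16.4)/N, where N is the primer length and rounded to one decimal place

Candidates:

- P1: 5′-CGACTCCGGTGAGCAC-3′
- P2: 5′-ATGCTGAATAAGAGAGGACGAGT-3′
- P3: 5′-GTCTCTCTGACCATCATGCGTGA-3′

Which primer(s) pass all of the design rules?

P2 and P3.

P1 (16 nt, A=3 T=2 G=5 C=6): GC 11/16 = 68.8%, outside 41.3–58.2% ✗; Tm = 64.9 + 41·(11 − 16.4)/16 = 51.1°C ✓ — fails.
P2 (23 nt, A=9 T=4 G=8 C=2): GC 10/23 = 43.5% ✓; Tm = 64.9 + 41·(10 − 16.4)/23 = 53.5°C ✓ — passes.
P3 (23 nt, A=4 T=7 G=5 C=7): GC 12/23 = 52.2% ✓; Tm = 64.9 + 41·(12 − 16.4)/23 = 57.1°C ✓ — passes.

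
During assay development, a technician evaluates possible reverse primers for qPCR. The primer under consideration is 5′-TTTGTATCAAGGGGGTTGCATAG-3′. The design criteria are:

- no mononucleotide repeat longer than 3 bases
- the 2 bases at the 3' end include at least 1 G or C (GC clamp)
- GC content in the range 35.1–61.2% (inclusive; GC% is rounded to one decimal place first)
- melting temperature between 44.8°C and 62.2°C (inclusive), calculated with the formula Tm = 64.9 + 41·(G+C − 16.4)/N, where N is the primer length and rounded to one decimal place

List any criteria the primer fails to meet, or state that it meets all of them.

Fails: homopolymer run.

Base counts: A=5, T=8, G=8, C=2 (length 23).
homopolymer run: longest run = 5, exceeds 3 ✗
GC clamp: 3' end AG has 1 G/C ✓
GC content: GC 10/23 = 43.5% ✓
Tm: Tm = 64.9 + 41·(10 − 16.4)/23 = 53.5°C ✓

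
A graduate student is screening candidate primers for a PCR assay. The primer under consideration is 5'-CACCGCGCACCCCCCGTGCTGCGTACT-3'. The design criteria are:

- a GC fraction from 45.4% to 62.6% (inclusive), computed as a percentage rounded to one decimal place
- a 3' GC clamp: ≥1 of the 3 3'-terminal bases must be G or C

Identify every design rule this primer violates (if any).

Base counts: A=3, T=4, G=6, C=14 (length 27).
GC content: GC 20/27 = 74.1%, outside 45.4–62.6% ✗
GC clamp: 3' end ACT has 1 G/C ✓

Fails: GC content.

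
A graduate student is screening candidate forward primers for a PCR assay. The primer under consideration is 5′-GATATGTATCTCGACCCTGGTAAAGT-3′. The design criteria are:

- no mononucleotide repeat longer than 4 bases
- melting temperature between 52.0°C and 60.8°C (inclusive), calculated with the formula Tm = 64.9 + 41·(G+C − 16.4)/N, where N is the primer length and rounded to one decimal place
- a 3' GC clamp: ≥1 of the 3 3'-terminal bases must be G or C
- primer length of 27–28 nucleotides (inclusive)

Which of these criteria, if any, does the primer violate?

Fails: length.

Base counts: A=7, T=8, G=6, C=5 (length 26).
homopolymer run: longest run = 3 ✓
Tm: Tm = 64.9 + 41·(11 − 16.4)/26 = 56.4°C ✓
GC clamp: 3' end AGT has 1 G/C ✓
length: length 26, outside 27–28 ✗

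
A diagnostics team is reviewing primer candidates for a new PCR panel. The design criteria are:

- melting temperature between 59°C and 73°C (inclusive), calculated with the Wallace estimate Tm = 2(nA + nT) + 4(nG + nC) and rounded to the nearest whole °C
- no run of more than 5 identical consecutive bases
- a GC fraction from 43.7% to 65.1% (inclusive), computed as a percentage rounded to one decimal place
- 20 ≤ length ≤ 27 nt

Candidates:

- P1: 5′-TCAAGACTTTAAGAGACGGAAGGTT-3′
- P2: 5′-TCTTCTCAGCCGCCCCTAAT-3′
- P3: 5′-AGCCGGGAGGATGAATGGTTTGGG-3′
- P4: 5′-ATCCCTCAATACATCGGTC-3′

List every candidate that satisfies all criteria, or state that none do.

P1 (25 nt, A=9 T=6 G=7 C=3): Tm = 2·15 + 4·10 = 70°C ✓; longest run = 3 ✓; GC 10/25 = 40.0%, outside 43.7–65.1% ✗; length 25 ✓ — fails.
P2 (20 nt, A=3 T=6 G=2 C=9): Tm = 2·9 + 4·11 = 62°C ✓; longest run = 4 ✓; GC 11/20 = 55.0% ✓; length 20 ✓ — passes.
P3 (24 nt, A=5 T=5 G=12 C=2): Tm = 2·10 + 4·14 = 76°C, outside 59–73°C ✗; longest run = 3 ✓; GC 14/24 = 58.3% ✓; length 24 ✓ — fails.
P4 (19 nt, A=5 T=5 G=2 C=7): Tm = 2·10 + 4·9 = 56°C, outside 59–73°C ✗; longest run = 3 ✓; GC 9/19 = 47.4% ✓; length 19, outside 20–27 ✗ — fails.

P2 only.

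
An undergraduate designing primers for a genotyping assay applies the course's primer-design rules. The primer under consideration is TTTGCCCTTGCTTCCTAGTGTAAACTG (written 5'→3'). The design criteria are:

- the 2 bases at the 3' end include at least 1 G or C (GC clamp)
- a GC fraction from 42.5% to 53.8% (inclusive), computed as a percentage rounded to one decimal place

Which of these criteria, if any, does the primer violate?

Base counts: A=4, T=11, G=5, C=7 (length 27).
GC clamp: 3' end TG has 1 G/C ✓
GC content: GC 12/27 = 44.4% ✓

Meets all criteria.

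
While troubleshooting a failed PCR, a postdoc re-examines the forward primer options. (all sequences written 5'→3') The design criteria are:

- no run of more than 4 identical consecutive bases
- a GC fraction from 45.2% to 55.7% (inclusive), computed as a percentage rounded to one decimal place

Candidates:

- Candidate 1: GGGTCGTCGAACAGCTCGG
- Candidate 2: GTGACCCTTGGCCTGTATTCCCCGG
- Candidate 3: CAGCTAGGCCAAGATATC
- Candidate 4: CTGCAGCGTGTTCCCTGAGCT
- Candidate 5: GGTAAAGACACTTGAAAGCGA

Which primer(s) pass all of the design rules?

Candidate 3 only.

Candidate 1 (19 nt, A=3 T=3 G=8 C=5): longest run = 3 ✓; GC 13/19 = 68.4%, outside 45.2–55.7% ✗ — fails.
Candidate 2 (25 nt, A=2 T=7 G=7 C=9): longest run = 4 ✓; GC 16/25 = 64.0%, outside 45.2–55.7% ✗ — fails.
Candidate 3 (18 nt, A=6 T=3 G=4 C=5): longest run = 2 ✓; GC 9/18 = 50.0% ✓ — passes.
Candidate 4 (21 nt, A=2 T=6 G=6 C=7): longest run = 3 ✓; GC 13/21 = 61.9%, outside 45.2–55.7% ✗ — fails.
Candidate 5 (21 nt, A=9 T=3 G=6 C=3): longest run = 3 ✓; GC 9/21 = 42.9%, outside 45.2–55.7% ✗ — fails.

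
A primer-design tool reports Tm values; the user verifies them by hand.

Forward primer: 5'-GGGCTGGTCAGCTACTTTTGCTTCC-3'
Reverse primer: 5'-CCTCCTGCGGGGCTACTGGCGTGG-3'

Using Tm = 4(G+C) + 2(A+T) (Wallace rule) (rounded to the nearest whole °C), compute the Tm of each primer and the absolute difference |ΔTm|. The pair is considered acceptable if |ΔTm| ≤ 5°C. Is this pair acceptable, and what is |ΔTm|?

|ΔTm| = 6°C; the pair is not acceptable.

Forward: A=2 T=9 G=7 C=7 → Tm = 2·11 + 4·14 = 78°C.
Reverse: A=1 T=5 G=10 C=8 → Tm = 2·6 + 4·18 = 84°C.
|ΔTm| = |78 − 84| = 6°C, > 5°C.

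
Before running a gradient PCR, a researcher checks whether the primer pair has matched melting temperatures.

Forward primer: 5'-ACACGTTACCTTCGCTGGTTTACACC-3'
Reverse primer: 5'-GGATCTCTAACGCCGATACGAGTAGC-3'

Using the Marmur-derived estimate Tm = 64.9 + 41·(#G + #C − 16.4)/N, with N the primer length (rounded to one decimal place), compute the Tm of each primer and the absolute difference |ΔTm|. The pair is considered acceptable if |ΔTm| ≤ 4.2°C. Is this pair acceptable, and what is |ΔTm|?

|ΔTm| = 1.6°C; the pair is acceptable.

Forward: G+C = 13, N = 26 → Tm = 64.9 + 41·(13 − 16.4)/26 = 59.5°C.
Reverse: G+C = 14, N = 26 → Tm = 64.9 + 41·(14 − 16.4)/26 = 61.1°C.
|ΔTm| = |59.5 − 61.1| = 1.6°C, ≤ 4.2°C.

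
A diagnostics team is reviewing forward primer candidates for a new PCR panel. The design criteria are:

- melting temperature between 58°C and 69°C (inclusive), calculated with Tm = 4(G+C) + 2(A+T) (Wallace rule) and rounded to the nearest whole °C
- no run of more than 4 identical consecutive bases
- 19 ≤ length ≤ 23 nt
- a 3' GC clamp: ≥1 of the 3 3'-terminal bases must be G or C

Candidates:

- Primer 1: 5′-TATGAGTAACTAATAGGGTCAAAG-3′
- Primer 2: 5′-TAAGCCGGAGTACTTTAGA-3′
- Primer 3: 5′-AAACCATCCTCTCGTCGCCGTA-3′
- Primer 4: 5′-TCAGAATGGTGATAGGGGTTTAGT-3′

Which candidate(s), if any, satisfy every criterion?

Primer 1 (24 nt, A=10 T=6 G=6 C=2): Tm = 2·16 + 4·8 = 64°C ✓; longest run = 3 ✓; length 24, outside 19–23 ✗; 3' end AAG has 1 G/C ✓ — fails.
Primer 2 (19 nt, A=6 T=5 G=5 C=3): Tm = 2·11 + 4·8 = 54°C, outside 58–69°C ✗; longest run = 3 ✓; length 19 ✓; 3' end AGA has 1 G/C ✓ — fails.
Primer 3 (22 nt, A=5 T=5 G=3 C=9): Tm = 2·10 + 4·12 = 68°C ✓; longest run = 3 ✓; length 22 ✓; 3' end GTA has 1 G/C ✓ — passes.
Primer 4 (24 nt, A=6 T=8 G=9 C=1): Tm = 2·14 + 4·10 = 68°C ✓; longest run = 4 ✓; length 24, outside 19–23 ✗; 3' end AGT has 1 G/C ✓ — fails.

Primer 3 only.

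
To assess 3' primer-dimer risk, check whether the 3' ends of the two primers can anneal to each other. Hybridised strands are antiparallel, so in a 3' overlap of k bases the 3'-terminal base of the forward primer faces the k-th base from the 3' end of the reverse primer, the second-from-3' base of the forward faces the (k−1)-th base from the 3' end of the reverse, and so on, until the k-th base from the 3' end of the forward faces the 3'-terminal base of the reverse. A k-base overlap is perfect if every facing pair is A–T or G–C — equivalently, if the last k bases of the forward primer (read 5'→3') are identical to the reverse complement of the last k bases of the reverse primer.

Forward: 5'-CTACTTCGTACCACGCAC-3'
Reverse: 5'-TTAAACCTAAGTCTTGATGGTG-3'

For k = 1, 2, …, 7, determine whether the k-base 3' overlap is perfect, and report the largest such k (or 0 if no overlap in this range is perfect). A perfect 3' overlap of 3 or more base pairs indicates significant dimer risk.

Longest perfect overlap: 3 complementary base pairs; significant dimer risk (threshold 3).

Last 7 bases (5'→3') — forward …CACGCAC, reverse …GATGGTG.
Reverse complement of the reverse primer's last 7 bases: CACCATC; its first k bases are the reverse complement of the reverse primer's last k bases, so a perfect k-base overlap needs the forward primer's last k bases to equal them.
Comparing (forward last k vs required): k=1: C vs C ✓; k=2: AC vs CA ✗; k=3: CAC vs CAC ✓; k=4: GCAC vs CACC ✗; k=5: CGCAC vs CACCA ✗; k=6: ACGCAC vs CACCAT ✗; k=7: CACGCAC vs CACCATC ✗.
Perfect overlaps at k = 1, 3; the largest is 3.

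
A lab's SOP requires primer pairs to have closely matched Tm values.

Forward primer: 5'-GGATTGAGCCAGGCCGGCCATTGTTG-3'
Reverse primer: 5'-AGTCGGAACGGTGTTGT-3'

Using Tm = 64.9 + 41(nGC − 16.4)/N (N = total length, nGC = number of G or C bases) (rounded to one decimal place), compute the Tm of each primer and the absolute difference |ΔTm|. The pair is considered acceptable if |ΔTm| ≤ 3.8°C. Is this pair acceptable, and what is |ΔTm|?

Forward: G+C = 16, N = 26 → Tm = 64.9 + 41·(16 − 16.4)/26 = 64.3°C.
Reverse: G+C = 9, N = 17 → Tm = 64.9 + 41·(9 − 16.4)/17 = 47.1°C.
|ΔTm| = |64.3 − 47.1| = 17.2°C, > 3.8°C.

|ΔTm| = 17.2°C; the pair is not acceptable.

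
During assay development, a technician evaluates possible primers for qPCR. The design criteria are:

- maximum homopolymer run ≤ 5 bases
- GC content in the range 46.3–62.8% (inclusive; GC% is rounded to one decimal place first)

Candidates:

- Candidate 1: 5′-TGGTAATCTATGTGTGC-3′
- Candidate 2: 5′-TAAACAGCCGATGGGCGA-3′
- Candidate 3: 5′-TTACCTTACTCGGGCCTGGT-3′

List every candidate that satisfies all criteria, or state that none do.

Candidate 2 and Candidate 3.

Candidate 1 (17 nt, A=3 T=7 G=5 C=2): longest run = 2 ✓; GC 7/17 = 41.2%, outside 46.3–62.8% ✗ — fails.
Candidate 2 (18 nt, A=6 T=2 G=6 C=4): longest run = 3 ✓; GC 10/18 = 55.6% ✓ — passes.
Candidate 3 (20 nt, A=2 T=7 G=5 C=6): longest run = 3 ✓; GC 11/20 = 55.0% ✓ — passes.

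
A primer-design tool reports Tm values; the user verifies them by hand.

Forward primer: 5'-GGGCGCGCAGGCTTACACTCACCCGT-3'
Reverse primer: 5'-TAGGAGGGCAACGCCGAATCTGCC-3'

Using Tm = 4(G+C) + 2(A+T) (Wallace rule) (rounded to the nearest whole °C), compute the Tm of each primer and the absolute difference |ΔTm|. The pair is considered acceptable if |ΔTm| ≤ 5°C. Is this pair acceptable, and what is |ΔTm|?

|ΔTm| = 10°C; the pair is not acceptable.

Forward: A=4 T=4 G=8 C=10 → Tm = 2·8 + 4·18 = 88°C.
Reverse: A=6 T=3 G=8 C=7 → Tm = 2·9 + 4·15 = 78°C.
|ΔTm| = |88 − 78| = 10°C, > 5°C.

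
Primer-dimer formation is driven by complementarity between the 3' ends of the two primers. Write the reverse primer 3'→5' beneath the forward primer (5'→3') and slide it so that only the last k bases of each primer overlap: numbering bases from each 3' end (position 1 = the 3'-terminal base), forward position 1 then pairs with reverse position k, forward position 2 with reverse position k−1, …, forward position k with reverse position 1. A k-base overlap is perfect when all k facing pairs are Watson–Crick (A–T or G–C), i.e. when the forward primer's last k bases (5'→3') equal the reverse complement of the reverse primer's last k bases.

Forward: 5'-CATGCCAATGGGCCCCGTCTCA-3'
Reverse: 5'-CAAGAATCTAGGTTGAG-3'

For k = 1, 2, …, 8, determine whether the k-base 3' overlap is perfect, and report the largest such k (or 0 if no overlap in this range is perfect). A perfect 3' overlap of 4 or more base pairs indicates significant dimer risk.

Last 8 bases (5'→3') — forward …CCGTCTCA, reverse …AGGTTGAG.
Reverse complement of the reverse primer's last 8 bases: CTCAACCT; its first k bases are the reverse complement of the reverse primer's last k bases, so a perfect k-base overlap needs the forward primer's last k bases to equal them.
Comparing (forward last k vs required): k=1: A vs C ✗; k=2: CA vs CT ✗; k=3: TCA vs CTC ✗; k=4: CTCA vs CTCA ✓; k=5: TCTCA vs CTCAA ✗; k=6: GTCTCA vs CTCAAC ✗; k=7: CGTCTCA vs CTCAACC ✗; k=8: CCGTCTCA vs CTCAACCT ✗.
Only k = 4 is perfect, so the longest perfect 3' overlap is 4.

Longest perfect overlap: 4 complementary base pairs; significant dimer risk (threshold 4).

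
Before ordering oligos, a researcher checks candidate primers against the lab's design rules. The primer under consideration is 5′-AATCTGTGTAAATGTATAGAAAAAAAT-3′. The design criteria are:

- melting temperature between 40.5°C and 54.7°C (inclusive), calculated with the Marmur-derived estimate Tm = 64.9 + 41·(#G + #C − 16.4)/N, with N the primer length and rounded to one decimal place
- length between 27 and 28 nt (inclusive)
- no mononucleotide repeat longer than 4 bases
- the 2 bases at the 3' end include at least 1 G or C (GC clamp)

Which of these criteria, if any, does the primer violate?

Fails: homopolymer run, GC clamp.

Base counts: A=14, T=8, G=4, C=1 (length 27).
Tm: Tm = 64.9 + 41·(5 − 16.4)/27 = 47.6°C ✓
length: length 27 ✓
homopolymer run: longest run = 7, exceeds 4 ✗
GC clamp: 3' end AT has 0 G/C, need ≥1 ✗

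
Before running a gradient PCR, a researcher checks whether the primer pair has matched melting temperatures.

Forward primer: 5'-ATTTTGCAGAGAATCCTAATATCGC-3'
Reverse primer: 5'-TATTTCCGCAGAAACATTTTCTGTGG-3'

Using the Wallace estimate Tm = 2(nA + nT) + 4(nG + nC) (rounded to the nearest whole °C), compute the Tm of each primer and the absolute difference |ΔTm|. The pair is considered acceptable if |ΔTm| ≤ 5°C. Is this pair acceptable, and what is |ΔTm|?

|ΔTm| = 4°C; the pair is acceptable.

Forward: A=8 T=8 G=4 C=5 → Tm = 2·16 + 4·9 = 68°C.
Reverse: A=6 T=10 G=5 C=5 → Tm = 2·16 + 4·10 = 72°C.
|ΔTm| = |68 − 72| = 4°C, ≤ 5°C.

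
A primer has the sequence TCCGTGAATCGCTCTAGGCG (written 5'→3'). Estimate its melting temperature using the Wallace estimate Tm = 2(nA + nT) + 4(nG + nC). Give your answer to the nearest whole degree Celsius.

Base counts: A=3, T=5, G=6, C=6 (length 20).
Tm = 2·(3+5) + 4·(6+6) = 2·8 + 4·12 = 16 + 48 = 64°C.

64°C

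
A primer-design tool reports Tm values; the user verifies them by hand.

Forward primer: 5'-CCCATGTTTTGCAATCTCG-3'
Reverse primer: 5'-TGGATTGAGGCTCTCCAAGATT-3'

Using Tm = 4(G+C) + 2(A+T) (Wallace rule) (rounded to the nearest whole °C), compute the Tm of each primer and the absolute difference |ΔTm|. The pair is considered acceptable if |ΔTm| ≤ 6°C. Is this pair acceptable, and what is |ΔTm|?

|ΔTm| = 8°C; the pair is not acceptable.

Forward: A=3 T=7 G=3 C=6 → Tm = 2·10 + 4·9 = 56°C.
Reverse: A=5 T=7 G=6 C=4 → Tm = 2·12 + 4·10 = 64°C.
|ΔTm| = |56 − 64| = 8°C, > 6°C.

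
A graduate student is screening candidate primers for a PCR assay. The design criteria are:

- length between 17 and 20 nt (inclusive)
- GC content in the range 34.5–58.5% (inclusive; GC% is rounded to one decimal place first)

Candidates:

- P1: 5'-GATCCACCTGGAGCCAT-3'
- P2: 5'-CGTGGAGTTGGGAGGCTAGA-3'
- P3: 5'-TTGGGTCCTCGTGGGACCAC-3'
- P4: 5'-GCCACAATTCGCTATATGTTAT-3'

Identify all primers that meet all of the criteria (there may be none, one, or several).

P1 (17 nt, A=4 T=3 G=4 C=6): length 17 ✓; GC 10/17 = 58.8%, outside 34.5–58.5% ✗ — fails.
P2 (20 nt, A=4 T=4 G=10 C=2): length 20 ✓; GC 12/20 = 60.0%, outside 34.5–58.5% ✗ — fails.
P3 (20 nt, A=2 T=5 G=7 C=6): length 20 ✓; GC 13/20 = 65.0%, outside 34.5–58.5% ✗ — fails.
P4 (22 nt, A=6 T=8 G=3 C=5): length 22, outside 17–20 ✗; GC 8/22 = 36.4% ✓ — fails.

None of the candidates satisfy all criteria.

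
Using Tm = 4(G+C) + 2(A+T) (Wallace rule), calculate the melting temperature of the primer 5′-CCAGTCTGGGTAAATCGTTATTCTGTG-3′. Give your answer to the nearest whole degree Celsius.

Base counts: A=5, T=10, G=7, C=5 (length 27).
Tm = 2·(5+10) + 4·(7+5) = 2·15 + 4·12 = 30 + 48 = 78°C.

78°C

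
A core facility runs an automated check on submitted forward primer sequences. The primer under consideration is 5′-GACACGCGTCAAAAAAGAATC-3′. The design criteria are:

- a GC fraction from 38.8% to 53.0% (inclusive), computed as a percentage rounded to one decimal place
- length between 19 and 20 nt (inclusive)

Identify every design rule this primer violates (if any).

Fails: length.

Base counts: A=10, T=2, G=4, C=5 (length 21).
GC content: GC 9/21 = 42.9% ✓
length: length 21, outside 19–20 ✗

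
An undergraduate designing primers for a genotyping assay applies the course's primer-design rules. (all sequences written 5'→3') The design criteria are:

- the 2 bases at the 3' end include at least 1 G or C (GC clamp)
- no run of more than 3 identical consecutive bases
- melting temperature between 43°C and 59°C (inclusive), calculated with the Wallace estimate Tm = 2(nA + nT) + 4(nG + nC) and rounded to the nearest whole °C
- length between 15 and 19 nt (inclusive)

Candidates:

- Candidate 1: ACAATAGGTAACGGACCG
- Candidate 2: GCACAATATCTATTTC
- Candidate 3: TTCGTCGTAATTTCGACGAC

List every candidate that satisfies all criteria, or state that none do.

Candidate 1 (18 nt, A=7 T=2 G=5 C=4): 3' end CG has 2 G/C ✓; longest run = 2 ✓; Tm = 2·9 + 4·9 = 54°C ✓; length 18 ✓ — passes.
Candidate 2 (16 nt, A=5 T=6 G=1 C=4): 3' end TC has 1 G/C ✓; longest run = 3 ✓; Tm = 2·11 + 4·5 = 42°C, outside 43–59°C ✗; length 16 ✓ — fails.
Candidate 3 (20 nt, A=4 T=7 G=4 C=5): 3' end AC has 1 G/C ✓; longest run = 3 ✓; Tm = 2·11 + 4·9 = 58°C ✓; length 20, outside 15–19 ✗ — fails.

Candidate 1 only.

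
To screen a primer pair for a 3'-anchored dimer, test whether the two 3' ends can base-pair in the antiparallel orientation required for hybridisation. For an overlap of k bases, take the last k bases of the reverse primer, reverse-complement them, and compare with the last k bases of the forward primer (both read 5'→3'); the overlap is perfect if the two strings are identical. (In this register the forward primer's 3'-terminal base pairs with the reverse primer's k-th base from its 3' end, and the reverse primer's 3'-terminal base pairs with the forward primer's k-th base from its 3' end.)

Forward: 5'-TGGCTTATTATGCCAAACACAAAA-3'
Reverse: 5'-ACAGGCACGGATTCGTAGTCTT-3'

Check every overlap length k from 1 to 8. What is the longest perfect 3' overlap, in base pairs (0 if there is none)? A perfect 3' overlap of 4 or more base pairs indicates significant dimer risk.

Last 8 bases (5'→3') — forward …ACACAAAA, reverse …GTAGTCTT.
Reverse complement of the reverse primer's last 8 bases: AAGACTAC; its first k bases are the reverse complement of the reverse primer's last k bases, so a perfect k-base overlap needs the forward primer's last k bases to equal them.
Comparing (forward last k vs required): k=1: A vs A ✓; k=2: AA vs AA ✓; k=3: AAA vs AAG ✗; k=4: AAAA vs AAGA ✗; k=5: CAAAA vs AAGAC ✗; k=6: ACAAAA vs AAGACT ✗; k=7: CACAAAA vs AAGACTA ✗; k=8: ACACAAAA vs AAGACTAC ✗.
Perfect overlaps at k = 1, 2; the largest is 2.

Longest perfect overlap: 2 complementary base pairs; below the dimer-risk threshold (threshold 4).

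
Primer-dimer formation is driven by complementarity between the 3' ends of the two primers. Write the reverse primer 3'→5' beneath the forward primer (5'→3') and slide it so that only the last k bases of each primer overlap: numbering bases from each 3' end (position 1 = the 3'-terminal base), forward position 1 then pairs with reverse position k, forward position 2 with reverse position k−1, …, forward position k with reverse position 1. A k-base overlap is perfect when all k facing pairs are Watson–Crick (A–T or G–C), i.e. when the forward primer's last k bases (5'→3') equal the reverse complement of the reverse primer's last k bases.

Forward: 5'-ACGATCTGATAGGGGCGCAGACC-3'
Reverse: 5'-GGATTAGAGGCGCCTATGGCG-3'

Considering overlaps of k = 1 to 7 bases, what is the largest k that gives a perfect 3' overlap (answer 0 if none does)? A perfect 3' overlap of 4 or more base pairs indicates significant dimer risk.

Last 7 bases (5'→3') — forward …GCAGACC, reverse …TATGGCG.
Reverse complement of the reverse primer's last 7 bases: CGCCATA; its first k bases are the reverse complement of the reverse primer's last k bases, so a perfect k-base overlap needs the forward primer's last k bases to equal them.
Comparing (forward last k vs required): k=1: C vs C ✓; k=2: CC vs CG ✗; k=3: ACC vs CGC ✗; k=4: GACC vs CGCC ✗; k=5: AGACC vs CGCCA ✗; k=6: CAGACC vs CGCCAT ✗; k=7: GCAGACC vs CGCCATA ✗.
Only k = 1 is perfect, so the longest perfect 3' overlap is 1.

Longest perfect overlap: 1 complementary base pair; below the dimer-risk threshold (threshold 4).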